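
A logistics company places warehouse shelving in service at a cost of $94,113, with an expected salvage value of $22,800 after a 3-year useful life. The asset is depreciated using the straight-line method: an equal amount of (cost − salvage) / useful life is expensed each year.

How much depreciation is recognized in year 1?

Depreciable base = $94,113 − $22,800 = $71,313.
Annual expense = $71,313 / 3 = $23,771.

$23,771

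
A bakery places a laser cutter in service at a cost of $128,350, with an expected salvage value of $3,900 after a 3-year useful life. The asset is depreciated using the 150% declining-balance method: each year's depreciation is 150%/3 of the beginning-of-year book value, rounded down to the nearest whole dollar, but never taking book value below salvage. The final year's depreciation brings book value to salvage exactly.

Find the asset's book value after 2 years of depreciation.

Depreciable base = $128,350 − $3,900 = $124,450.
Year 1: ⌊$128,350 × 150%/3⌋ = $64,175. Book value $64,175.
Year 2: ⌊$64,175 × 150%/3⌋ = $32,087. Book value $32,088.

$32,088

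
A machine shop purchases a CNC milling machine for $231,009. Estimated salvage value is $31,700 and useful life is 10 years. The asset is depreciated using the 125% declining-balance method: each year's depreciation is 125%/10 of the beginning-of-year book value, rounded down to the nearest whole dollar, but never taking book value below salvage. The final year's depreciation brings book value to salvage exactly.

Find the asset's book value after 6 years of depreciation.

$103,678

Depreciable base = $231,009 − $31,700 = $199,309.
Year 1: ⌊$231,009 × 125%/10⌋ = $28,876. Book value $202,133.
Year 2: ⌊$202,133 × 125%/10⌋ = $25,266. Book value $176,867.
Year 3: ⌊$176,867 × 125%/10⌋ = $22,108. Book value $154,759.
Year 4: ⌊$154,759 × 125%/10⌋ = $19,344. Book value $135,415.
Year 5: ⌊$135,415 × 125%/10⌋ = $16,926. Book value $118,489.
Year 6: ⌊$118,489 × 125%/10⌋ = $14,811. Book value $103,678.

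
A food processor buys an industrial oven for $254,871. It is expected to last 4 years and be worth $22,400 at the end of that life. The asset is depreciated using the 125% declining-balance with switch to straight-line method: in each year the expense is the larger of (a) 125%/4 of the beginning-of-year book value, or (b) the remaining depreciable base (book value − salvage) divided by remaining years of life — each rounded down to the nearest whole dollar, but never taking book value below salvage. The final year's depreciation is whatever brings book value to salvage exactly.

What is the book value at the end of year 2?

Depreciable base = $254,871 − $22,400 = $232,471.
Year 1: DB = ⌊$254,871 × 125%/4⌋ = $79,647; SL = ⌊$232,471/4⌋ = $58,117 → take DB $79,647. Book value $175,224.
Year 2: DB = ⌊$175,224 × 125%/4⌋ = $54,757; SL = ⌊$152,824/3⌋ = $50,941 → take DB $54,757. Book value $120,467.

$120,467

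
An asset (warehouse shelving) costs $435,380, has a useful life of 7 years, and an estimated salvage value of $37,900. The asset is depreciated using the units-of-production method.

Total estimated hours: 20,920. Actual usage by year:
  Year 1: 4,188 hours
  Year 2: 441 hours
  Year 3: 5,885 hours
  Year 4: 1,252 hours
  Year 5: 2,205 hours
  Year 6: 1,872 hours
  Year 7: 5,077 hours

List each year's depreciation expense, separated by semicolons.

Depreciable base = $435,380 − $37,900 = $397,480.
Rate = $397,480 / 20,920 hours = $19 per hour.
Year 1: 4,188 × $19 = $79,572. Book value $355,808.
Year 2: 441 × $19 = $8,379. Book value $347,429.
Year 3: 5,885 × $19 = $111,815. Book value $235,614.
Year 4: 1,252 × $19 = $23,788. Book value $211,826.
Year 5: 2,205 × $19 = $41,895. Book value $169,931.
Year 6: 1,872 × $19 = $35,568. Book value $134,363.
Year 7: 5,077 × $19 = $96,463. Book value $37,900.

$79,572; $8,379; $111,815; $23,788; $41,895; $35,568; $96,463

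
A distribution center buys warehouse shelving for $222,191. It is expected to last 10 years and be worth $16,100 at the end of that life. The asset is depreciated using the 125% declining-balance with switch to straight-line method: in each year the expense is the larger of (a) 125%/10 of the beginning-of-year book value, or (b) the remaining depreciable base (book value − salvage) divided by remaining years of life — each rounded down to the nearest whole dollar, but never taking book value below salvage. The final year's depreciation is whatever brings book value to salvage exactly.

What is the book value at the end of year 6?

Depreciable base = $222,191 − $16,100 = $206,091.
Year 1: DB = ⌊$222,191 × 125%/10⌋ = $27,773; SL = ⌊$206,091/10⌋ = $20,609 → take DB $27,773. Book value $194,418.
Year 2: DB = ⌊$194,418 × 125%/10⌋ = $24,302; SL = ⌊$178,318/9⌋ = $19,813 → take DB $24,302. Book value $170,116.
Year 3: DB = ⌊$170,116 × 125%/10⌋ = $21,264; SL = ⌊$154,016/8⌋ = $19,252 → take DB $21,264. Book value $148,852.
Year 4: DB = ⌊$148,852 × 125%/10⌋ = $18,606; SL = ⌊$132,752/7⌋ = $18,964 → take SL $18,964. Book value $129,888.
Year 5: DB = ⌊$129,888 × 125%/10⌋ = $16,236; SL = ⌊$113,788/6⌋ = $18,964 → take SL $18,964. Book value $110,924.
Year 6: DB = ⌊$110,924 × 125%/10⌋ = $13,865; SL = ⌊$94,824/5⌋ = $18,964 → take SL $18,964. Book value $91,960.

$91,960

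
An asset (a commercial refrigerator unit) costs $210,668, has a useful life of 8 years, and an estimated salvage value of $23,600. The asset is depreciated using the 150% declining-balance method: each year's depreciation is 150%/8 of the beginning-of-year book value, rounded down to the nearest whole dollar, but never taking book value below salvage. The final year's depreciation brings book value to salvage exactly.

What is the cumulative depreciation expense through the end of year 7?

Depreciable base = $210,668 − $23,600 = $187,068.
Year 1: ⌊$210,668 × 150%/8⌋ = $39,500. Book value $171,168.
Year 2: ⌊$171,168 × 150%/8⌋ = $32,094. Book value $139,074.
Year 3: ⌊$139,074 × 150%/8⌋ = $26,076. Book value $112,998.
Year 4: ⌊$112,998 × 150%/8⌋ = $21,187. Book value $91,811.
Year 5: ⌊$91,811 × 150%/8⌋ = $17,214. Book value $74,597.
Year 6: ⌊$74,597 × 150%/8⌋ = $13,986. Book value $60,611.
Year 7: ⌊$60,611 × 150%/8⌋ = $11,364. Book value $49,247.
Accumulated through year 7 = $210,668 − $49,247 = $161,421.

$161,421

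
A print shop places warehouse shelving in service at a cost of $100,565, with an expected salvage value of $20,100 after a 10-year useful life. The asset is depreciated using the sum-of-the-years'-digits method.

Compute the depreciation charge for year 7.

Depreciable base = $100,565 − $20,100 = $80,465.
Sum of the years' digits = 10+9+8+7+6+5+4+3+2+1 = 55.
Year 1: $80,465 × 10/55 = $14,630. Book value $85,935.
Year 2: $80,465 × 9/55 = $13,167. Book value $72,768.
Year 3: $80,465 × 8/55 = $11,704. Book value $61,064.
Year 4: $80,465 × 7/55 = $10,241. Book value $50,823.
Year 5: $80,465 × 6/55 = $8,778. Book value $42,045.
Year 6: $80,465 × 5/55 = $7,315. Book value $34,730.
Year 7: $80,465 × 4/55 = $5,852. Book value $28,878.

$5,852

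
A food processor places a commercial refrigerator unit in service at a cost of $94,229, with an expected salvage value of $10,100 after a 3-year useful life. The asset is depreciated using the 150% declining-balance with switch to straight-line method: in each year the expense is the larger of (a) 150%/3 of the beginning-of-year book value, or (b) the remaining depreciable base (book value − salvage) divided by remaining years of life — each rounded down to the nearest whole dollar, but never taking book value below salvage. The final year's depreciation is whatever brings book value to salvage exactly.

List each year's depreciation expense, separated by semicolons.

Depreciable base = $94,229 − $10,100 = $84,129.
Year 1: DB = ⌊$94,229 × 150%/3⌋ = $47,114; SL = ⌊$84,129/3⌋ = $28,043 → take DB $47,114. Book value $47,115.
Year 2: DB = ⌊$47,115 × 150%/3⌋ = $23,557; SL = ⌊$37,015/2⌋ = $18,507 → take DB $23,557. Book value $23,558.
Year 3 (final): $23,558 − $10,100 = $13,458. Book value $10,100.

$47,114; $23,557; $13,458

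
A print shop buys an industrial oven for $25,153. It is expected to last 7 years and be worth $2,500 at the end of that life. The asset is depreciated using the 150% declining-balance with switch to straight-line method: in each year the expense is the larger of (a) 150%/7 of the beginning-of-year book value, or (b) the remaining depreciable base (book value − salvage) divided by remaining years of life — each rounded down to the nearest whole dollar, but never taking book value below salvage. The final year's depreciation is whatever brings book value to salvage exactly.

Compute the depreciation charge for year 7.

Depreciable base = $25,153 − $2,500 = $22,653.
Year 1: DB = ⌊$25,153 × 150%/7⌋ = $5,389; SL = ⌊$22,653/7⌋ = $3,236 → take DB $5,389. Book value $19,764.
Year 2: DB = ⌊$19,764 × 150%/7⌋ = $4,235; SL = ⌊$17,264/6⌋ = $2,877 → take DB $4,235. Book value $15,529.
Year 3: DB = ⌊$15,529 × 150%/7⌋ = $3,327; SL = ⌊$13,029/5⌋ = $2,605 → take DB $3,327. Book value $12,202.
Year 4: DB = ⌊$12,202 × 150%/7⌋ = $2,614; SL = ⌊$9,702/4⌋ = $2,425 → take DB $2,614. Book value $9,588.
Year 5: DB = ⌊$9,588 × 150%/7⌋ = $2,054; SL = ⌊$7,088/3⌋ = $2,362 → take SL $2,362. Book value $7,226.
Year 6: DB = ⌊$7,226 × 150%/7⌋ = $1,548; SL = ⌊$4,726/2⌋ = $2,363 → take SL $2,363. Book value $4,863.
Year 7 (final): $4,863 − $2,500 = $2,363. Book value $2,500.

$2,363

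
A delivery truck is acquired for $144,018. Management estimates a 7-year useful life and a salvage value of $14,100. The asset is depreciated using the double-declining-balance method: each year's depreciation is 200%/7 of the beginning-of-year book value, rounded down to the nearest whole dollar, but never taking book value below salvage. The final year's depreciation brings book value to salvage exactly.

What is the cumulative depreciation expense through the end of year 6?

Depreciable base = $144,018 − $14,100 = $129,918.
Year 1: ⌊$144,018 × 200%/7⌋ = $41,148. Book value $102,870.
Year 2: ⌊$102,870 × 200%/7⌋ = $29,391. Book value $73,479.
Year 3: ⌊$73,479 × 200%/7⌋ = $20,994. Book value $52,485.
Year 4: ⌊$52,485 × 200%/7⌋ = $14,995. Book value $37,490.
Year 5: ⌊$37,490 × 200%/7⌋ = $10,711. Book value $26,779.
Year 6: ⌊$26,779 × 200%/7⌋ = $7,651. Book value $19,128.
Accumulated through year 6 = $144,018 − $19,128 = $124,890.

$124,890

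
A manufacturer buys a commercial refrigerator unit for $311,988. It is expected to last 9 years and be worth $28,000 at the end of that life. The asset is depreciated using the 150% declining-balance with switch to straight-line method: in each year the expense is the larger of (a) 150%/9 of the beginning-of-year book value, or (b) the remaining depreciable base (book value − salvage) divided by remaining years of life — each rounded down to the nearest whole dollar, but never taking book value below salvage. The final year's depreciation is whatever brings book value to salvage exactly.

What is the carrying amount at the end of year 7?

Depreciable base = $311,988 − $28,000 = $283,988.
Year 1: DB = ⌊$311,988 × 150%/9⌋ = $51,998; SL = ⌊$283,988/9⌋ = $31,554 → take DB $51,998. Book value $259,990.
Year 2: DB = ⌊$259,990 × 150%/9⌋ = $43,331; SL = ⌊$231,990/8⌋ = $28,998 → take DB $43,331. Book value $216,659.
Year 3: DB = ⌊$216,659 × 150%/9⌋ = $36,109; SL = ⌊$188,659/7⌋ = $26,951 → take DB $36,109. Book value $180,550.
Year 4: DB = ⌊$180,550 × 150%/9⌋ = $30,091; SL = ⌊$152,550/6⌋ = $25,425 → take DB $30,091. Book value $150,459.
Year 5: DB = ⌊$150,459 × 150%/9⌋ = $25,076; SL = ⌊$122,459/5⌋ = $24,491 → take DB $25,076. Book value $125,383.
Year 6: DB = ⌊$125,383 × 150%/9⌋ = $20,897; SL = ⌊$97,383/4⌋ = $24,345 → take SL $24,345. Book value $101,038.
Year 7: DB = ⌊$101,038 × 150%/9⌋ = $16,839; SL = ⌊$73,038/3⌋ = $24,346 → take SL $24,346. Book value $76,692.

$76,692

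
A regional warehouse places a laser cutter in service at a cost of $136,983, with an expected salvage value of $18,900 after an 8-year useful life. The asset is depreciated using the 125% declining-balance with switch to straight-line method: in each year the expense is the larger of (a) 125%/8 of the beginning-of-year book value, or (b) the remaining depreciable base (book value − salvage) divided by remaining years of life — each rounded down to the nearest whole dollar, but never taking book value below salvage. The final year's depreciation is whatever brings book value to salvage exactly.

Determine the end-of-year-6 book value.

Depreciable base = $136,983 − $18,900 = $118,083.
Year 1: DB = ⌊$136,983 × 125%/8⌋ = $21,403; SL = ⌊$118,083/8⌋ = $14,760 → take DB $21,403. Book value $115,580.
Year 2: DB = ⌊$115,580 × 125%/8⌋ = $18,059; SL = ⌊$96,680/7⌋ = $13,811 → take DB $18,059. Book value $97,521.
Year 3: DB = ⌊$97,521 × 125%/8⌋ = $15,237; SL = ⌊$78,621/6⌋ = $13,103 → take DB $15,237. Book value $82,284.
Year 4: DB = ⌊$82,284 × 125%/8⌋ = $12,856; SL = ⌊$63,384/5⌋ = $12,676 → take DB $12,856. Book value $69,428.
Year 5: DB = ⌊$69,428 × 125%/8⌋ = $10,848; SL = ⌊$50,528/4⌋ = $12,632 → take SL $12,632. Book value $56,796.
Year 6: DB = ⌊$56,796 × 125%/8⌋ = $8,874; SL = ⌊$37,896/3⌋ = $12,632 → take SL $12,632. Book value $44,164.

$44,164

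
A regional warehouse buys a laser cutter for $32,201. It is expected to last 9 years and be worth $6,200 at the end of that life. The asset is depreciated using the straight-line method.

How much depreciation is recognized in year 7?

$2,889

Depreciable base = $32,201 − $6,200 = $26,001.
Annual expense = $26,001 / 9 = $2,889.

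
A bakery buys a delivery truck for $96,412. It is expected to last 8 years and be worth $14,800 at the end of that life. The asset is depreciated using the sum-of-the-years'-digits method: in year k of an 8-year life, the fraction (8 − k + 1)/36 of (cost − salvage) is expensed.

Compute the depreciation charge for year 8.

$2,267

Depreciable base = $96,412 − $14,800 = $81,612.
Sum of the years' digits = 8+7+6+5+4+3+2+1 = 36.
Year 1: $81,612 × 8/36 = $18,136. Book value $78,276.
Year 2: $81,612 × 7/36 = $15,869. Book value $62,407.
Year 3: $81,612 × 6/36 = $13,602. Book value $48,805.
Year 4: $81,612 × 5/36 = $11,335. Book value $37,470.
Year 5: $81,612 × 4/36 = $9,068. Book value $28,402.
Year 6: $81,612 × 3/36 = $6,801. Book value $21,601.
Year 7: $81,612 × 2/36 = $4,534. Book value $17,067.
Year 8: $81,612 × 1/36 = $2,267. Book value $14,800.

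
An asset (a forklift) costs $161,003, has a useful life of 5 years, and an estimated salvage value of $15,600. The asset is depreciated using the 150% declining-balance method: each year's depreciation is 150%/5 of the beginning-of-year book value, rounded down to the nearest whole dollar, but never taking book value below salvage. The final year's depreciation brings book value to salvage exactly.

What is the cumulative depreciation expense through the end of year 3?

$105,777

Depreciable base = $161,003 − $15,600 = $145,403.
Year 1: ⌊$161,003 × 150%/5⌋ = $48,300. Book value $112,703.
Year 2: ⌊$112,703 × 150%/5⌋ = $33,810. Book value $78,893.
Year 3: ⌊$78,893 × 150%/5⌋ = $23,667. Book value $55,226.
Accumulated through year 3 = $161,003 − $55,226 = $105,777.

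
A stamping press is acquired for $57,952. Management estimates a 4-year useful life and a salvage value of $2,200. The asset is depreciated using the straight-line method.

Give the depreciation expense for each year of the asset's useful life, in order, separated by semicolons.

Depreciable base = $57,952 − $2,200 = $55,752.
Annual expense = $55,752 / 4 = $13,938.
End of year 1: book value $44,014.
End of year 2: book value $30,076.
End of year 3: book value $16,138.
End of year 4: book value $2,200.

$13,938; $13,938; $13,938; $13,938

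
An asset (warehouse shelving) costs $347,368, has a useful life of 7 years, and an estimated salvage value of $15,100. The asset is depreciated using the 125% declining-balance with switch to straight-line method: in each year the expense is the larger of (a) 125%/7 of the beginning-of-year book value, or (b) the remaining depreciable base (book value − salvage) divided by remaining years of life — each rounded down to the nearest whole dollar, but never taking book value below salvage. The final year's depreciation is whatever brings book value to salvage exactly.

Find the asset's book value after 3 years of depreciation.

$190,528

Depreciable base = $347,368 − $15,100 = $332,268.
Year 1: DB = ⌊$347,368 × 125%/7⌋ = $62,030; SL = ⌊$332,268/7⌋ = $47,466 → take DB $62,030. Book value $285,338.
Year 2: DB = ⌊$285,338 × 125%/7⌋ = $50,953; SL = ⌊$270,238/6⌋ = $45,039 → take DB $50,953. Book value $234,385.
Year 3: DB = ⌊$234,385 × 125%/7⌋ = $41,854; SL = ⌊$219,285/5⌋ = $43,857 → take SL $43,857. Book value $190,528.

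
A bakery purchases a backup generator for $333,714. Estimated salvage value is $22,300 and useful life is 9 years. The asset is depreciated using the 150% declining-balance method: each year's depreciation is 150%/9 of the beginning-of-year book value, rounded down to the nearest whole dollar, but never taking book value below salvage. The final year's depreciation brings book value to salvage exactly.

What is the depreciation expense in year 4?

$32,187

Depreciable base = $333,714 − $22,300 = $311,414.
Year 1: ⌊$333,714 × 150%/9⌋ = $55,619. Book value $278,095.
Year 2: ⌊$278,095 × 150%/9⌋ = $46,349. Book value $231,746.
Year 3: ⌊$231,746 × 150%/9⌋ = $38,624. Book value $193,122.
Year 4: ⌊$193,122 × 150%/9⌋ = $32,187. Book value $160,935.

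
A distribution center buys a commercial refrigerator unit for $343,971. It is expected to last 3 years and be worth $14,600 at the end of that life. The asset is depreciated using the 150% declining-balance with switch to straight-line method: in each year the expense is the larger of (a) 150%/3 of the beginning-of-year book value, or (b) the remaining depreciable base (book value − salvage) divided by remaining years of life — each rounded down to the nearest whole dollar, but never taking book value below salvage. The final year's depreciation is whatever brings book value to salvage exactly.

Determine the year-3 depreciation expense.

$71,393

Depreciable base = $343,971 − $14,600 = $329,371.
Year 1: DB = ⌊$343,971 × 150%/3⌋ = $171,985; SL = ⌊$329,371/3⌋ = $109,790 → take DB $171,985. Book value $171,986.
Year 2: DB = ⌊$171,986 × 150%/3⌋ = $85,993; SL = ⌊$157,386/2⌋ = $78,693 → take DB $85,993. Book value $85,993.
Year 3 (final): $85,993 − $14,600 = $71,393. Book value $14,600.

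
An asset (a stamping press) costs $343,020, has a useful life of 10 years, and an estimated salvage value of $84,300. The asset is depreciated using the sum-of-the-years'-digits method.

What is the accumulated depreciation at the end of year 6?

Depreciable base = $343,020 − $84,300 = $258,720.
Sum of the years' digits = 10+9+8+7+6+5+4+3+2+1 = 55.
Year 1: $258,720 × 10/55 = $47,040. Book value $295,980.
Year 2: $258,720 × 9/55 = $42,336. Book value $253,644.
Year 3: $258,720 × 8/55 = $37,632. Book value $216,012.
Year 4: $258,720 × 7/55 = $32,928. Book value $183,084.
Year 5: $258,720 × 6/55 = $28,224. Book value $154,860.
Year 6: $258,720 × 5/55 = $23,520. Book value $131,340.
Accumulated through year 6 = $343,020 − $131,340 = $211,680.

$211,680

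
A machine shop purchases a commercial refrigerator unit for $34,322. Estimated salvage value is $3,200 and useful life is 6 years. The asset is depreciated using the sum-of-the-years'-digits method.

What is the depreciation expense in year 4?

Depreciable base = $34,322 − $3,200 = $31,122.
Sum of the years' digits = 6+5+4+3+2+1 = 21.
Year 1: $31,122 × 6/21 = $8,892. Book value $25,430.
Year 2: $31,122 × 5/21 = $7,410. Book value $18,020.
Year 3: $31,122 × 4/21 = $5,928. Book value $12,092.
Year 4: $31,122 × 3/21 = $4,446. Book value $7,646.

$4,446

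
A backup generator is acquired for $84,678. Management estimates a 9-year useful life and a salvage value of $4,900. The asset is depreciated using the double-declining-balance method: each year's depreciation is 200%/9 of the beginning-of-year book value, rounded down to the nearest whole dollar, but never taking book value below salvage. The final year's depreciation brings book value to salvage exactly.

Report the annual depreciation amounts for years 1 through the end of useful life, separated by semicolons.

Depreciable base = $84,678 − $4,900 = $79,778.
Year 1: ⌊$84,678 × 200%/9⌋ = $18,817. Book value $65,861.
Year 2: ⌊$65,861 × 200%/9⌋ = $14,635. Book value $51,226.
Year 3: ⌊$51,226 × 200%/9⌋ = $11,383. Book value $39,843.
Year 4: ⌊$39,843 × 200%/9⌋ = $8,854. Book value $30,989.
Year 5: ⌊$30,989 × 200%/9⌋ = $6,886. Book value $24,103.
Year 6: ⌊$24,103 × 200%/9⌋ = $5,356. Book value $18,747.
Year 7: ⌊$18,747 × 200%/9⌋ = $4,166. Book value $14,581.
Year 8: ⌊$14,581 × 200%/9⌋ = $3,240. Book value $11,341.
Year 9 (final): $11,341 − $4,900 = $6,441. Book value $4,900.

$18,817; $14,635; $11,383; $8,854; $6,886; $5,356; $4,166; $3,240; $6,441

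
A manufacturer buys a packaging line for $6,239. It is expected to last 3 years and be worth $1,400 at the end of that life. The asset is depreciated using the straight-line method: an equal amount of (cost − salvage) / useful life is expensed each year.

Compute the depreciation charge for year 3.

Depreciable base = $6,239 − $1,400 = $4,839.
Annual expense = $4,839 / 3 = $1,613.

$1,613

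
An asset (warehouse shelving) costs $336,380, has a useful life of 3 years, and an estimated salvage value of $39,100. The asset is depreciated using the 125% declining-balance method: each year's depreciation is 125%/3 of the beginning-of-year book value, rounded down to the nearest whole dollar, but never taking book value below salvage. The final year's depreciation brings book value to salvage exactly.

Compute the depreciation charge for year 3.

$75,363

Depreciable base = $336,380 − $39,100 = $297,280.
Year 1: ⌊$336,380 × 125%/3⌋ = $140,158. Book value $196,222.
Year 2: ⌊$196,222 × 125%/3⌋ = $81,759. Book value $114,463.
Year 3 (final): $114,463 − $39,100 = $75,363. Book value $39,100.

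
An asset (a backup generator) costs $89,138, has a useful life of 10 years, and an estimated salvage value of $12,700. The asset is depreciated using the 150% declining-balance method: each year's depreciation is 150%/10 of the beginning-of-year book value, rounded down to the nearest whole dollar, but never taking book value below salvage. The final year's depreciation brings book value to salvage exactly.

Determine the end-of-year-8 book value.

$24,292

Depreciable base = $89,138 − $12,700 = $76,438.
Year 1: ⌊$89,138 × 150%/10⌋ = $13,370. Book value $75,768.
Year 2: ⌊$75,768 × 150%/10⌋ = $11,365. Book value $64,403.
Year 3: ⌊$64,403 × 150%/10⌋ = $9,660. Book value $54,743.
Year 4: ⌊$54,743 × 150%/10⌋ = $8,211. Book value $46,532.
Year 5: ⌊$46,532 × 150%/10⌋ = $6,979. Book value $39,553.
Year 6: ⌊$39,553 × 150%/10⌋ = $5,932. Book value $33,621.
Year 7: ⌊$33,621 × 150%/10⌋ = $5,043. Book value $28,578.
Year 8: ⌊$28,578 × 150%/10⌋ = $4,286. Book value $24,292.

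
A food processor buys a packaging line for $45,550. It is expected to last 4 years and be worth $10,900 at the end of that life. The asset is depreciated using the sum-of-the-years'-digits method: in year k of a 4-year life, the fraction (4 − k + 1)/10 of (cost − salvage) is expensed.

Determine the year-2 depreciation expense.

Depreciable base = $45,550 − $10,900 = $34,650.
Sum of the years' digits = 4+3+2+1 = 10.
Year 1: $34,650 × 4/10 = $13,860. Book value $31,690.
Year 2: $34,650 × 3/10 = $10,395. Book value $21,295.

$10,395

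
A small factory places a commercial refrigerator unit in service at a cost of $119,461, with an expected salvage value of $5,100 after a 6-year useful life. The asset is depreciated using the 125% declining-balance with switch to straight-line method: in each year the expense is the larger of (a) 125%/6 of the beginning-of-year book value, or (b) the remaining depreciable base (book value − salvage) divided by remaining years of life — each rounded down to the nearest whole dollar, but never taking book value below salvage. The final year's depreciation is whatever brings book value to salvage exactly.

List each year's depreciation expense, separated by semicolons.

Depreciable base = $119,461 − $5,100 = $114,361.
Year 1: DB = ⌊$119,461 × 125%/6⌋ = $24,887; SL = ⌊$114,361/6⌋ = $19,060 → take DB $24,887. Book value $94,574.
Year 2: DB = ⌊$94,574 × 125%/6⌋ = $19,702; SL = ⌊$89,474/5⌋ = $17,894 → take DB $19,702. Book value $74,872.
Year 3: DB = ⌊$74,872 × 125%/6⌋ = $15,598; SL = ⌊$69,772/4⌋ = $17,443 → take SL $17,443. Book value $57,429.
Year 4: DB = ⌊$57,429 × 125%/6⌋ = $11,964; SL = ⌊$52,329/3⌋ = $17,443 → take SL $17,443. Book value $39,986.
Year 5: DB = ⌊$39,986 × 125%/6⌋ = $8,330; SL = ⌊$34,886/2⌋ = $17,443 → take SL $17,443. Book value $22,543.
Year 6 (final): $22,543 − $5,100 = $17,443. Book value $5,100.

$24,887; $19,702; $17,443; $17,443; $17,443; $17,443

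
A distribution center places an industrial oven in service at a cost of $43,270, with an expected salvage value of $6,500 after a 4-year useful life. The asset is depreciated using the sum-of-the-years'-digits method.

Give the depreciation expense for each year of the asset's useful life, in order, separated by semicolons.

$14,708; $11,031; $7,354; $3,677

Depreciable base = $43,270 − $6,500 = $36,770.
Sum of the years' digits = 4+3+2+1 = 10.
Year 1: $36,770 × 4/10 = $14,708. Book value $28,562.
Year 2: $36,770 × 3/10 = $11,031. Book value $17,531.
Year 3: $36,770 × 2/10 = $7,354. Book value $10,177.
Year 4: $36,770 × 1/10 = $3,677. Book value $6,500.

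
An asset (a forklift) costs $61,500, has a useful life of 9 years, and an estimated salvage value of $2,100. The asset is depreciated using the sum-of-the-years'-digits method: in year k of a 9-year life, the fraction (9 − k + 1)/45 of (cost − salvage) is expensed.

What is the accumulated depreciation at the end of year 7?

Depreciable base = $61,500 − $2,100 = $59,400.
Sum of the years' digits = 9+8+7+6+5+4+3+2+1 = 45.
Year 1: $59,400 × 9/45 = $11,880. Book value $49,620.
Year 2: $59,400 × 8/45 = $10,560. Book value $39,060.
Year 3: $59,400 × 7/45 = $9,240. Book value $29,820.
Year 4: $59,400 × 6/45 = $7,920. Book value $21,900.
Year 5: $59,400 × 5/45 = $6,600. Book value $15,300.
Year 6: $59,400 × 4/45 = $5,280. Book value $10,020.
Year 7: $59,400 × 3/45 = $3,960. Book value $6,060.
Accumulated through year 7 = $61,500 − $6,060 = $55,440.

$55,440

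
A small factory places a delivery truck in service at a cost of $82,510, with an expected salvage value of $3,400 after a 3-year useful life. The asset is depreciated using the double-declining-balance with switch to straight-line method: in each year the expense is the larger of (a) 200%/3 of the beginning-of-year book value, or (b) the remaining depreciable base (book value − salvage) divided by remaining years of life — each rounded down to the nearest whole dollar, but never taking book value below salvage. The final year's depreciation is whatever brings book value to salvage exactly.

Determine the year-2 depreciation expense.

Depreciable base = $82,510 − $3,400 = $79,110.
Year 1: DB = ⌊$82,510 × 200%/3⌋ = $55,006; SL = ⌊$79,110/3⌋ = $26,370 → take DB $55,006. Book value $27,504.
Year 2: DB = ⌊$27,504 × 200%/3⌋ = $18,336; SL = ⌊$24,104/2⌋ = $12,052 → take DB $18,336. Book value $9,168.

$18,336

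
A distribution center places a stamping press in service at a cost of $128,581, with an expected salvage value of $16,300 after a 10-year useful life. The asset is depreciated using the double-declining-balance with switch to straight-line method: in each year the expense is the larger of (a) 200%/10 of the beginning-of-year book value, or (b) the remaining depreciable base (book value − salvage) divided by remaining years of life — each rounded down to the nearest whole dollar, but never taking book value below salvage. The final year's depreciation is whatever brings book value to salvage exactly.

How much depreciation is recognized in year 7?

$6,741

Depreciable base = $128,581 − $16,300 = $112,281.
Year 1: DB = ⌊$128,581 × 200%/10⌋ = $25,716; SL = ⌊$112,281/10⌋ = $11,228 → take DB $25,716. Book value $102,865.
Year 2: DB = ⌊$102,865 × 200%/10⌋ = $20,573; SL = ⌊$86,565/9⌋ = $9,618 → take DB $20,573. Book value $82,292.
Year 3: DB = ⌊$82,292 × 200%/10⌋ = $16,458; SL = ⌊$65,992/8⌋ = $8,249 → take DB $16,458. Book value $65,834.
Year 4: DB = ⌊$65,834 × 200%/10⌋ = $13,166; SL = ⌊$49,534/7⌋ = $7,076 → take DB $13,166. Book value $52,668.
Year 5: DB = ⌊$52,668 × 200%/10⌋ = $10,533; SL = ⌊$36,368/6⌋ = $6,061 → take DB $10,533. Book value $42,135.
Year 6: DB = ⌊$42,135 × 200%/10⌋ = $8,427; SL = ⌊$25,835/5⌋ = $5,167 → take DB $8,427. Book value $33,708.
Year 7: DB = ⌊$33,708 × 200%/10⌋ = $6,741; SL = ⌊$17,408/4⌋ = $4,352 → take DB $6,741. Book value $26,967.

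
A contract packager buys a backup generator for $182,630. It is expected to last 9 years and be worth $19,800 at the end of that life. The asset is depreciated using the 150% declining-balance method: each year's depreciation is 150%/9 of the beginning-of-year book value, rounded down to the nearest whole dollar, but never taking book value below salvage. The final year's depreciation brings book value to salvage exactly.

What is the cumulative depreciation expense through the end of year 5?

$109,234

Depreciable base = $182,630 − $19,800 = $162,830.
Year 1: ⌊$182,630 × 150%/9⌋ = $30,438. Book value $152,192.
Year 2: ⌊$152,192 × 150%/9⌋ = $25,365. Book value $126,827.
Year 3: ⌊$126,827 × 150%/9⌋ = $21,137. Book value $105,690.
Year 4: ⌊$105,690 × 150%/9⌋ = $17,615. Book value $88,075.
Year 5: ⌊$88,075 × 150%/9⌋ = $14,679. Book value $73,396.
Accumulated through year 5 = $182,630 − $73,396 = $109,234.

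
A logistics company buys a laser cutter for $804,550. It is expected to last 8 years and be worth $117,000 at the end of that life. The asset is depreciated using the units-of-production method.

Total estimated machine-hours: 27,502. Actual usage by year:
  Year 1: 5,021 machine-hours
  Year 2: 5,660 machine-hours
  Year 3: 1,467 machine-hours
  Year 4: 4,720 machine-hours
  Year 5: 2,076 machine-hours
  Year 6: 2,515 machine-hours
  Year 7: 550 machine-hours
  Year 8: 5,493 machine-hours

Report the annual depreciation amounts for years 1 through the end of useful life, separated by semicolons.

Depreciable base = $804,550 − $117,000 = $687,550.
Rate = $687,550 / 27,502 machine-hours = $25 per machine-hour.
Year 1: 5,021 × $25 = $125,525. Book value $679,025.
Year 2: 5,660 × $25 = $141,500. Book value $537,525.
Year 3: 1,467 × $25 = $36,675. Book value $500,850.
Year 4: 4,720 × $25 = $118,000. Book value $382,850.
Year 5: 2,076 × $25 = $51,900. Book value $330,950.
Year 6: 2,515 × $25 = $62,875. Book value $268,075.
Year 7: 550 × $25 = $13,750. Book value $254,325.
Year 8: 5,493 × $25 = $137,325. Book value $117,000.

$125,525; $141,500; $36,675; $118,000; $51,900; $62,875; $13,750; $137,325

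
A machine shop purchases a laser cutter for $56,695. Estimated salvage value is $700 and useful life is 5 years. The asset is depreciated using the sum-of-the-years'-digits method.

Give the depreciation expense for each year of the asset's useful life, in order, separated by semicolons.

$18,665; $14,932; $11,199; $7,466; $3,733

Depreciable base = $56,695 − $700 = $55,995.
Sum of the years' digits = 5+4+3+2+1 = 15.
Year 1: $55,995 × 5/15 = $18,665. Book value $38,030.
Year 2: $55,995 × 4/15 = $14,932. Book value $23,098.
Year 3: $55,995 × 3/15 = $11,199. Book value $11,899.
Year 4: $55,995 × 2/15 = $7,466. Book value $4,433.
Year 5: $55,995 × 1/15 = $3,733. Book value $700.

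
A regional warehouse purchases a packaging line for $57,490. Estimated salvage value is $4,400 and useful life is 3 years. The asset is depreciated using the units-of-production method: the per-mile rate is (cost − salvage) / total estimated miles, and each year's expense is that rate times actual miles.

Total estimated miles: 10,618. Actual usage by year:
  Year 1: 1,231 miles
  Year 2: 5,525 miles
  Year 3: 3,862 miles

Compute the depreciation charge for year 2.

$27,625

Depreciable base = $57,490 − $4,400 = $53,090.
Rate = $53,090 / 10,618 miles = $5 per mile.
Year 1: 1,231 × $5 = $6,155. Book value $51,335.
Year 2: 5,525 × $5 = $27,625. Book value $23,710.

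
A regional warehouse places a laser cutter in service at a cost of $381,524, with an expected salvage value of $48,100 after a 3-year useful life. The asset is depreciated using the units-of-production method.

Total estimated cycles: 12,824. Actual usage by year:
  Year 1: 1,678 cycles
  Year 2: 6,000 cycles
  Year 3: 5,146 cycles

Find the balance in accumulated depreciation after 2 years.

Depreciable base = $381,524 − $48,100 = $333,424.
Rate = $333,424 / 12,824 cycles = $26 per cycle.
Year 1: 1,678 × $26 = $43,628. Book value $337,896.
Year 2: 6,000 × $26 = $156,000. Book value $181,896.
Accumulated through year 2 = $381,524 − $181,896 = $199,628.

$199,628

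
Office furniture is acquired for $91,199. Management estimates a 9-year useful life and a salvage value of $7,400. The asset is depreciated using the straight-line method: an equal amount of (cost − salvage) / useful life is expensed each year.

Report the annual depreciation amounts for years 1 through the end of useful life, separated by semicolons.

$9,311; $9,311; $9,311; $9,311; $9,311; $9,311; $9,311; $9,311; $9,311

Depreciable base = $91,199 − $7,400 = $83,799.
Annual expense = $83,799 / 9 = $9,311.
End of year 1: book value $81,888.
End of year 2: book value $72,577.
End of year 3: book value $63,266.
End of year 4: book value $53,955.
End of year 5: book value $44,644.
End of year 6: book value $35,333.
End of year 7: book value $26,022.
End of year 8: book value $16,711.
End of year 9: book value $7,400.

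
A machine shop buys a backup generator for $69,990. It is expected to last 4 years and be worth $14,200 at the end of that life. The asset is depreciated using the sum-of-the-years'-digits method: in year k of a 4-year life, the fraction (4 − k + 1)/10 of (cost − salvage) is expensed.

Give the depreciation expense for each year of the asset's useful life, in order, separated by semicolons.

Depreciable base = $69,990 − $14,200 = $55,790.
Sum of the years' digits = 4+3+2+1 = 10.
Year 1: $55,790 × 4/10 = $22,316. Book value $47,674.
Year 2: $55,790 × 3/10 = $16,737. Book value $30,937.
Year 3: $55,790 × 2/10 = $11,158. Book value $19,779.
Year 4: $55,790 × 1/10 = $5,579. Book value $14,200.

$22,316; $16,737; $11,158; $5,579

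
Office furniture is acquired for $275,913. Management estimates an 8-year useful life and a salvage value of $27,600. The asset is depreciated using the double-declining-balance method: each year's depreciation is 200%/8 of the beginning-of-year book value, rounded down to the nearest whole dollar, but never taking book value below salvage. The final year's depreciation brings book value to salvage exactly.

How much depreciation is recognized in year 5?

$21,825

Depreciable base = $275,913 − $27,600 = $248,313.
Year 1: ⌊$275,913 × 200%/8⌋ = $68,978. Book value $206,935.
Year 2: ⌊$206,935 × 200%/8⌋ = $51,733. Book value $155,202.
Year 3: ⌊$155,202 × 200%/8⌋ = $38,800. Book value $116,402.
Year 4: ⌊$116,402 × 200%/8⌋ = $29,100. Book value $87,302.
Year 5: ⌊$87,302 × 200%/8⌋ = $21,825. Book value $65,477.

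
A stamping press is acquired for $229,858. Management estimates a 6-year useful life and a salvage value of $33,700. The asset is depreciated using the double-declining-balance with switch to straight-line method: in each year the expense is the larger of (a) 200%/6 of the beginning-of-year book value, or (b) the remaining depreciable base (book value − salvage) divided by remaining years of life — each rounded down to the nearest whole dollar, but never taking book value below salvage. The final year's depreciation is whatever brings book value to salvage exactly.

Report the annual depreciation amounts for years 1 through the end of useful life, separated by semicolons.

Depreciable base = $229,858 − $33,700 = $196,158.
Year 1: DB = ⌊$229,858 × 200%/6⌋ = $76,619; SL = ⌊$196,158/6⌋ = $32,693 → take DB $76,619. Book value $153,239.
Year 2: DB = ⌊$153,239 × 200%/6⌋ = $51,079; SL = ⌊$119,539/5⌋ = $23,907 → take DB $51,079. Book value $102,160.
Year 3: DB = ⌊$102,160 × 200%/6⌋ = $34,053; SL = ⌊$68,460/4⌋ = $17,115 → take DB $34,053. Book value $68,107.
Year 4: DB = ⌊$68,107 × 200%/6⌋ = $22,702; SL = ⌊$34,407/3⌋ = $11,469 → take DB $22,702. Book value $45,405.
Year 5: DB = ⌊$45,405 × 200%/6⌋ = $15,135; SL = ⌊$11,705/2⌋ = $5,852 → take DB $15,135, capped at $11,705. Book value $33,700.
Year 6 (final): $33,700 − $33,700 = $0. Book value $33,700.

$76,619; $51,079; $34,053; $22,702; $11,705; $0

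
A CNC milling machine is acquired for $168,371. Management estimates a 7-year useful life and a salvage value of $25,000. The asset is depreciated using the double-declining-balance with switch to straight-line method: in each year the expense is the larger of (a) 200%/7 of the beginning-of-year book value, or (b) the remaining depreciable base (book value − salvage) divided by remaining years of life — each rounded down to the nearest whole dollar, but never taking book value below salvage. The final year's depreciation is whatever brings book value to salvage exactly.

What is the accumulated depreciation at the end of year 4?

$124,542

Depreciable base = $168,371 − $25,000 = $143,371.
Year 1: DB = ⌊$168,371 × 200%/7⌋ = $48,106; SL = ⌊$143,371/7⌋ = $20,481 → take DB $48,106. Book value $120,265.
Year 2: DB = ⌊$120,265 × 200%/7⌋ = $34,361; SL = ⌊$95,265/6⌋ = $15,877 → take DB $34,361. Book value $85,904.
Year 3: DB = ⌊$85,904 × 200%/7⌋ = $24,544; SL = ⌊$60,904/5⌋ = $12,180 → take DB $24,544. Book value $61,360.
Year 4: DB = ⌊$61,360 × 200%/7⌋ = $17,531; SL = ⌊$36,360/4⌋ = $9,090 → take DB $17,531. Book value $43,829.
Accumulated through year 4 = $168,371 − $43,829 = $124,542.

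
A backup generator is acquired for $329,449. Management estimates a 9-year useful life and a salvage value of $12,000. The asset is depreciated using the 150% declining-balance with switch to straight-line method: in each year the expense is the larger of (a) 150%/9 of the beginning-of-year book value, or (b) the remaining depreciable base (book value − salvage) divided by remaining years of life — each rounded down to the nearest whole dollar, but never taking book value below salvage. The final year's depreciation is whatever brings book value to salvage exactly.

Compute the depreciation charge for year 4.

$31,775

Depreciable base = $329,449 − $12,000 = $317,449.
Year 1: DB = ⌊$329,449 × 150%/9⌋ = $54,908; SL = ⌊$317,449/9⌋ = $35,272 → take DB $54,908. Book value $274,541.
Year 2: DB = ⌊$274,541 × 150%/9⌋ = $45,756; SL = ⌊$262,541/8⌋ = $32,817 → take DB $45,756. Book value $228,785.
Year 3: DB = ⌊$228,785 × 150%/9⌋ = $38,130; SL = ⌊$216,785/7⌋ = $30,969 → take DB $38,130. Book value $190,655.
Year 4: DB = ⌊$190,655 × 150%/9⌋ = $31,775; SL = ⌊$178,655/6⌋ = $29,775 → take DB $31,775. Book value $158,880.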